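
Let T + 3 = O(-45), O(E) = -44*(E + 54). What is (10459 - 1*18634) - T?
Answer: -7776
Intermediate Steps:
O(E) = -2376 - 44*E (O(E) = -44*(54 + E) = -2376 - 44*E)
T = -399 (T = -3 + (-2376 - 44*(-45)) = -3 + (-2376 + 1980) = -3 - 396 = -399)
(10459 - 1*18634) - T = (10459 - 1*18634) - 1*(-399) = (10459 - 18634) + 399 = -8175 + 399 = -7776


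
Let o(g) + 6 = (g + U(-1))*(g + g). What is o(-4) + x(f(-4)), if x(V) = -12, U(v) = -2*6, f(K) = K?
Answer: 110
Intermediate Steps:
U(v) = -12
o(g) = -6 + 2*g*(-12 + g) (o(g) = -6 + (g - 12)*(g + g) = -6 + (-12 + g)*(2*g) = -6 + 2*g*(-12 + g))
o(-4) + x(f(-4)) = (-6 - 24*(-4) + 2*(-4)²) - 12 = (-6 + 96 + 2*16) - 12 = (-6 + 96 + 32) - 12 = 122 - 12 = 110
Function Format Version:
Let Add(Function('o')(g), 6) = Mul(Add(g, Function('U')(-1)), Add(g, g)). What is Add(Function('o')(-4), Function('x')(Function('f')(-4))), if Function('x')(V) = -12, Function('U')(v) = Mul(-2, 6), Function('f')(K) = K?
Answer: 110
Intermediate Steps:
Function('U')(v) = -12
Function('o')(g) = Add(-6, Mul(2, g, Add(-12, g))) (Function('o')(g) = Add(-6, Mul(Add(g, -12), Add(g, g))) = Add(-6, Mul(Add(-12, g), Mul(2, g))) = Add(-6, Mul(2, g, Add(-12, g))))
Add(Function('o')(-4), Function('x')(Function('f')(-4))) = Add(Add(-6, Mul(-24, -4), Mul(2, Pow(-4, 2))), -12) = Add(Add(-6, 96, Mul(2, 16)), -12) = Add(Add(-6, 96, 32), -12) = Add(122, -12) = 110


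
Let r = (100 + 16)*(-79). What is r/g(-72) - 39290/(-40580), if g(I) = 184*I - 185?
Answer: 89965769/54511114 ≈ 1.6504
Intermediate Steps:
r = -9164 (r = 116*(-79) = -9164)
g(I) = -185 + 184*I
r/g(-72) - 39290/(-40580) = -9164/(-185 + 184*(-72)) - 39290/(-40580) = -9164/(-185 - 13248) - 39290*(-1/40580) = -9164/(-13433) + 3929/4058 = -9164*(-1/13433) + 3929/4058 = 9164/13433 + 3929/4058 = 89965769/54511114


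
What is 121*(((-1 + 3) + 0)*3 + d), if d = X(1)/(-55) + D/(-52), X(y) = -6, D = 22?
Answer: 89441/130 ≈ 688.01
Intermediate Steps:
d = -449/1430 (d = -6/(-55) + 22/(-52) = -6*(-1/55) + 22*(-1/52) = 6/55 - 11/26 = -449/1430 ≈ -0.31399)
121*(((-1 + 3) + 0)*3 + d) = 121*(((-1 + 3) + 0)*3 - 449/1430) = 121*((2 + 0)*3 - 449/1430) = 121*(2*3 - 449/1430) = 121*(6 - 449/1430) = 121*(8131/1430) = 89441/130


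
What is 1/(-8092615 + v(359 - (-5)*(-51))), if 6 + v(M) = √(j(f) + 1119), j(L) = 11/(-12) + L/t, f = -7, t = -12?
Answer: -24277863/196471543945567 - 2*√2517/196471543945567 ≈ -1.2357e-7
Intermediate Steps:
j(L) = -11/12 - L/12 (j(L) = 11/(-12) + L/(-12) = 11*(-1/12) + L*(-1/12) = -11/12 - L/12)
v(M) = -6 + 2*√2517/3 (v(M) = -6 + √((-11/12 - 1/12*(-7)) + 1119) = -6 + √((-11/12 + 7/12) + 1119) = -6 + √(-⅓ + 1119) = -6 + √(3356/3) = -6 + 2*√2517/3)
1/(-8092615 + v(359 - (-5)*(-51))) = 1/(-8092615 + (-6 + 2*√2517/3)) = 1/(-8092621 + 2*√2517/3)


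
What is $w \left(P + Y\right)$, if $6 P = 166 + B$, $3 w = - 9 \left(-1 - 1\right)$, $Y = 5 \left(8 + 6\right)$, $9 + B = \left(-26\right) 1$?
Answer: $551$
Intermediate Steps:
$B = -35$ ($B = -9 - 26 = -35$)
$Y = 70$ ($Y = 5 \cdot 14 = 70$)
$w = 6$ ($w = \frac{\left(-9\right) \left(-1 - 1\right)}{3} = \frac{\left(-9\right) \left(-2\right)}{3} = \frac{1}{3} \cdot 18 = 6$)
$P = \frac{131}{6}$ ($P = \frac{166 - 35}{6} = \frac{1}{6} \cdot 131 = \frac{131}{6} \approx 21.833$)
$w \left(P + Y\right) = 6 \left(\frac{131}{6} + 70\right) = 6 \cdot \frac{551}{6} = 551$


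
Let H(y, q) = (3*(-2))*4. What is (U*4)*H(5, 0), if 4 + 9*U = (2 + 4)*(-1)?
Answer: 320/3 ≈ 106.67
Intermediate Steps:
H(y, q) = -24 (H(y, q) = -6*4 = -24)
U = -10/9 (U = -4/9 + ((2 + 4)*(-1))/9 = -4/9 + (6*(-1))/9 = -4/9 + (1/9)*(-6) = -4/9 - 2/3 = -10/9 ≈ -1.1111)
(U*4)*H(5, 0) = -10/9*4*(-24) = -40/9*(-24) = 320/3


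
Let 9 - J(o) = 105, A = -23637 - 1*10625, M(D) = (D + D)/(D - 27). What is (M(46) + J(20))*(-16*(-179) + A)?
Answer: 54381336/19 ≈ 2.8622e+6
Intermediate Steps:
M(D) = 2*D/(-27 + D) (M(D) = (2*D)/(-27 + D) = 2*D/(-27 + D))
A = -34262 (A = -23637 - 10625 = -34262)
J(o) = -96 (J(o) = 9 - 1*105 = 9 - 105 = -96)
(M(46) + J(20))*(-16*(-179) + A) = (2*46/(-27 + 46) - 96)*(-16*(-179) - 34262) = (2*46/19 - 96)*(2864 - 34262) = (2*46*(1/19) - 96)*(-31398) = (92/19 - 96)*(-31398) = -1732/19*(-31398) = 54381336/19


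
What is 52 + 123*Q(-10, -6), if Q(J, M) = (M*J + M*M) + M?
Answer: 11122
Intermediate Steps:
Q(J, M) = M + M**2 + J*M (Q(J, M) = (J*M + M**2) + M = (M**2 + J*M) + M = M + M**2 + J*M)
52 + 123*Q(-10, -6) = 52 + 123*(-6*(1 - 10 - 6)) = 52 + 123*(-6*(-15)) = 52 + 123*90 = 52 + 11070 = 11122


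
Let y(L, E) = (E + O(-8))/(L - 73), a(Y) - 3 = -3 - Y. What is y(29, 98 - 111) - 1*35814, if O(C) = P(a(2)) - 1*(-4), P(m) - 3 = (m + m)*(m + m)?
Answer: -787913/22 ≈ -35814.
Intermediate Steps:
a(Y) = -Y (a(Y) = 3 + (-3 - Y) = -Y)
P(m) = 3 + 4*m² (P(m) = 3 + (m + m)*(m + m) = 3 + (2*m)*(2*m) = 3 + 4*m²)
O(C) = 23 (O(C) = (3 + 4*(-1*2)²) - 1*(-4) = (3 + 4*(-2)²) + 4 = (3 + 4*4) + 4 = (3 + 16) + 4 = 19 + 4 = 23)
y(L, E) = (23 + E)/(-73 + L) (y(L, E) = (E + 23)/(L - 73) = (23 + E)/(-73 + L))
y(29, 98 - 111) - 1*35814 = (23 + (98 - 111))/(-73 + 29) - 1*35814 = (23 - 13)/(-44) - 35814 = -1/44*10 - 35814 = -5/22 - 35814 = -787913/22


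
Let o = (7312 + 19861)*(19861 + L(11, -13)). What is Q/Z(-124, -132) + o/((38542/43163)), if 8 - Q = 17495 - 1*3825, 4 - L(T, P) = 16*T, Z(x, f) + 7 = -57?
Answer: 369481763161977/616672 ≈ 5.9915e+8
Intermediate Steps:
Z(x, f) = -64 (Z(x, f) = -7 - 57 = -64)
L(T, P) = 4 - 16*T
o = 535009197 (o = (7312 + 19861)*(19861 + (4 - 16*11)) = 27173*(19861 + (4 - 176)) = 27173*(19861 - 172) = 27173*19689 = 535009197)
Q = -13662 (Q = 8 - (17495 - 1*3825) = 8 - (17495 - 3825) = 8 - 1*13670 = 8 - 13670 = -13662)
Q/Z(-124, -132) + o/((38542/43163)) = -13662/(-64) + 535009197/((38542/43163)) = -13662*(-1/64) + 535009197/((38542*(1/43163))) = 6831/32 + 535009197/(38542/43163) = 6831/32 + 535009197*(43163/38542) = 6831/32 + 23092601970111/38542 = 369481763161977/616672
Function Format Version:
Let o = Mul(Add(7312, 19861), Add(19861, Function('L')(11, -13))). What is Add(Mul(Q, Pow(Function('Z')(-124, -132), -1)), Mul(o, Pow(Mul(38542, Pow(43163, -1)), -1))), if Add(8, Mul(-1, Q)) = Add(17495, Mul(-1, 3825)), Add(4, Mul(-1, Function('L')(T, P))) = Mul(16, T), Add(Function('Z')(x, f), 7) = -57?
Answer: Rational(369481763161977, 616672) ≈ 5.9915e+8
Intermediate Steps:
Function('Z')(x, f) = -64 (Function('Z')(x, f) = Add(-7, -57) = -64)
Function('L')(T, P) = Add(4, Mul(-16, T)) (Function('L')(T, P) = Add(4, Mul(-1, Mul(16, T))) = Add(4, Mul(-16, T)))
o = 535009197 (o = Mul(Add(7312, 19861), Add(19861, Add(4, Mul(-16, 11)))) = Mul(27173, Add(19861, Add(4, -176))) = Mul(27173, Add(19861, -172)) = Mul(27173, 19689) = 535009197)
Q = -13662 (Q = Add(8, Mul(-1, Add(17495, Mul(-1, 3825)))) = Add(8, Mul(-1, Add(17495, -3825))) = Add(8, Mul(-1, 13670)) = Add(8, -13670) = -13662)
Add(Mul(Q, Pow(Function('Z')(-124, -132), -1)), Mul(o, Pow(Mul(38542, Pow(43163, -1)), -1))) = Add(Mul(-13662, Pow(-64, -1)), Mul(535009197, Pow(Mul(38542, Pow(43163, -1)), -1))) = Add(Mul(-13662, Rational(-1, 64)), Mul(535009197, Pow(Mul(38542, Rational(1, 43163)), -1))) = Add(Rational(6831, 32), Mul(535009197, Pow(Rational(38542, 43163), -1))) = Add(Rational(6831, 32), Mul(535009197, Rational(43163, 38542))) = Add(Rational(6831, 32), Rational(23092601970111, 38542)) = Rational(369481763161977, 616672)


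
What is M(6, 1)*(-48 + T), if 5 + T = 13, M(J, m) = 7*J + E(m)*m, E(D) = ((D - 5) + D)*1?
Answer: -1560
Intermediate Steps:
E(D) = -5 + 2*D (E(D) = ((-5 + D) + D)*1 = (-5 + 2*D)*1 = -5 + 2*D)
M(J, m) = 7*J + m*(-5 + 2*m) (M(J, m) = 7*J + (-5 + 2*m)*m = 7*J + m*(-5 + 2*m))
T = 8 (T = -5 + 13 = 8)
M(6, 1)*(-48 + T) = (7*6 + 1*(-5 + 2*1))*(-48 + 8) = (42 + 1*(-5 + 2))*(-40) = (42 + 1*(-3))*(-40) = (42 - 3)*(-40) = 39*(-40) = -1560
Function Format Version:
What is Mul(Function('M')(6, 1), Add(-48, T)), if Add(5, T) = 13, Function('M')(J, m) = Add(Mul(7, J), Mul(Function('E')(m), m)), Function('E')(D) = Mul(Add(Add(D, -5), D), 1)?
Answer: -1560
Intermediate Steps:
Function('E')(D) = Add(-5, Mul(2, D)) (Function('E')(D) = Mul(Add(Add(-5, D), D), 1) = Mul(Add(-5, Mul(2, D)), 1) = Add(-5, Mul(2, D)))
Function('M')(J, m) = Add(Mul(7, J), Mul(m, Add(-5, Mul(2, m)))) (Function('M')(J, m) = Add(Mul(7, J), Mul(Add(-5, Mul(2, m)), m)) = Add(Mul(7, J), Mul(m, Add(-5, Mul(2, m)))))
T = 8 (T = Add(-5, 13) = 8)
Mul(Function('M')(6, 1), Add(-48, T)) = Mul(Add(Mul(7, 6), Mul(1, Add(-5, Mul(2, 1)))), Add(-48, 8)) = Mul(Add(42, Mul(1, Add(-5, 2))), -40) = Mul(Add(42, Mul(1, -3)), -40) = Mul(Add(42, -3), -40) = Mul(39, -40) = -1560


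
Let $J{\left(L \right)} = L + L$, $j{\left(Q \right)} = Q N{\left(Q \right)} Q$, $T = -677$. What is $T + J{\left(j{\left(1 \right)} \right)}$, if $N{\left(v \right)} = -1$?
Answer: $-679$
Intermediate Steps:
$j{\left(Q \right)} = - Q^{2}$ ($j{\left(Q \right)} = Q \left(-1\right) Q = - Q Q = - Q^{2}$)
$J{\left(L \right)} = 2 L$
$T + J{\left(j{\left(1 \right)} \right)} = -677 + 2 \left(- 1^{2}\right) = -677 + 2 \left(\left(-1\right) 1\right) = -677 + 2 \left(-1\right) = -677 - 2 = -679$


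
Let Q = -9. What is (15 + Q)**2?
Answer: 36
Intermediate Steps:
(15 + Q)**2 = (15 - 9)**2 = 6**2 = 36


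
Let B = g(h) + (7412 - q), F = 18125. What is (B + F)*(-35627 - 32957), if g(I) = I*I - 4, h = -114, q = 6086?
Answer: -2225070712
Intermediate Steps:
g(I) = -4 + I² (g(I) = I² - 4 = -4 + I²)
B = 14318 (B = (-4 + (-114)²) + (7412 - 1*6086) = (-4 + 12996) + (7412 - 6086) = 12992 + 1326 = 14318)
(B + F)*(-35627 - 32957) = (14318 + 18125)*(-35627 - 32957) = 32443*(-68584) = -2225070712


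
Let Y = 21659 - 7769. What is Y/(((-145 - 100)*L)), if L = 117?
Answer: -926/1911 ≈ -0.48456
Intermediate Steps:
Y = 13890
Y/(((-145 - 100)*L)) = 13890/(((-145 - 100)*117)) = 13890/((-245*117)) = 13890/(-28665) = 13890*(-1/28665) = -926/1911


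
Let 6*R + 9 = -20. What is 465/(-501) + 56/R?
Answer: -60607/4843 ≈ -12.514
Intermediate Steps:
R = -29/6 (R = -3/2 + (⅙)*(-20) = -3/2 - 10/3 = -29/6 ≈ -4.8333)
465/(-501) + 56/R = 465/(-501) + 56/(-29/6) = 465*(-1/501) + 56*(-6/29) = -155/167 - 336/29 = -60607/4843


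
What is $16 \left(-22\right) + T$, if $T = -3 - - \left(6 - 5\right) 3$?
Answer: $-352$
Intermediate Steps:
$T = 0$ ($T = -3 - - \left(6 - 5\right) 3 = -3 - - 1 \cdot 3 = -3 - \left(-1\right) 3 = -3 - -3 = -3 + 3 = 0$)
$16 \left(-22\right) + T = 16 \left(-22\right) + 0 = -352 + 0 = -352$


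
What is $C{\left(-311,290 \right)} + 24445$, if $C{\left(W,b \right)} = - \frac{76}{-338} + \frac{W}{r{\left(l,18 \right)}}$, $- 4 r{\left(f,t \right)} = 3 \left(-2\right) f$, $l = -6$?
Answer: $\frac{37233746}{1521} \approx 24480.0$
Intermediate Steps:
$r{\left(f,t \right)} = \frac{3 f}{2}$ ($r{\left(f,t \right)} = - \frac{3 \left(-2\right) f}{4} = - \frac{\left(-6\right) f}{4} = \frac{3 f}{2}$)
$C{\left(W,b \right)} = \frac{38}{169} - \frac{W}{9}$ ($C{\left(W,b \right)} = - \frac{76}{-338} + \frac{W}{\frac{3}{2} \left(-6\right)} = \left(-76\right) \left(- \frac{1}{338}\right) + \frac{W}{-9} = \frac{38}{169} + W \left(- \frac{1}{9}\right) = \frac{38}{169} - \frac{W}{9}$)
$C{\left(-311,290 \right)} + 24445 = \left(\frac{38}{169} - - \frac{311}{9}\right) + 24445 = \left(\frac{38}{169} + \frac{311}{9}\right) + 24445 = \frac{52901}{1521} + 24445 = \frac{37233746}{1521}$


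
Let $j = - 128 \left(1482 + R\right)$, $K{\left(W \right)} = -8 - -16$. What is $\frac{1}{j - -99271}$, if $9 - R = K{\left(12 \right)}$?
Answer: $- \frac{1}{90553} \approx -1.1043 \cdot 10^{-5}$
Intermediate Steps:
$K{\left(W \right)} = 8$ ($K{\left(W \right)} = -8 + 16 = 8$)
$R = 1$ ($R = 9 - 8 = 1$)
$j = -189824$ ($j = - 128 \left(1482 + 1\right) = \left(-128\right) 1483 = -189824$)
$\frac{1}{j - -99271} = \frac{1}{-189824 - -99271} = \frac{1}{-189824 + 99271} = \frac{1}{-90553} = - \frac{1}{90553}$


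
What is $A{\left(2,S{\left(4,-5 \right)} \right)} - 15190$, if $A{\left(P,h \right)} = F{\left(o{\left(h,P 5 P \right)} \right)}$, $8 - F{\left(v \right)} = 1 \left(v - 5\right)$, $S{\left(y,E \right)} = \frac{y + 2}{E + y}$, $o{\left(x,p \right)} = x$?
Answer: $-15171$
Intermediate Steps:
$S{\left(y,E \right)} = \frac{2 + y}{E + y}$
$F{\left(v \right)} = 13 - v$ ($F{\left(v \right)} = 8 - 1 \left(v - 5\right) = 8 - 1 \left(-5 + v\right) = 8 - \left(-5 + v\right) = 13 - v$)
$A{\left(P,h \right)} = 13 - h$
$A{\left(2,S{\left(4,-5 \right)} \right)} - 15190 = \left(13 - \frac{2 + 4}{-5 + 4}\right) - 15190 = \left(13 - \frac{1}{-1} \cdot 6\right) - 15190 = \left(13 - \left(-1\right) 6\right) - 15190 = \left(13 - -6\right) - 15190 = \left(13 + 6\right) - 15190 = 19 - 15190 = -15171$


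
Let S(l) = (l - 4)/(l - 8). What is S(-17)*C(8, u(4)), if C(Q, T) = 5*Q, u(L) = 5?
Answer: 168/5 ≈ 33.600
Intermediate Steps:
S(l) = (-4 + l)/(-8 + l)
S(-17)*C(8, u(4)) = ((-4 - 17)/(-8 - 17))*(5*8) = (-21/(-25))*40 = -1/25*(-21)*40 = (21/25)*40 = 168/5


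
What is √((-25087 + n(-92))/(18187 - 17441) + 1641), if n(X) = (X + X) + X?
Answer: √894321958/746 ≈ 40.087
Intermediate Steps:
n(X) = 3*X (n(X) = 2*X + X = 3*X)
√((-25087 + n(-92))/(18187 - 17441) + 1641) = √((-25087 + 3*(-92))/(18187 - 17441) + 1641) = √((-25087 - 276)/746 + 1641) = √(-25363*1/746 + 1641) = √(-25363/746 + 1641) = √(1198823/746) = √894321958/746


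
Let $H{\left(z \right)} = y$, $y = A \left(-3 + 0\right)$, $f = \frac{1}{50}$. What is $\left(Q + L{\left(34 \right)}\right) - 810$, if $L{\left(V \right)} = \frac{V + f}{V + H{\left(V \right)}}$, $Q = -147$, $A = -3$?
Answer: $- \frac{2055849}{2150} \approx -956.21$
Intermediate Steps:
$f = \frac{1}{50} \approx 0.02$
$y = 9$ ($y = - 3 \left(-3 + 0\right) = \left(-3\right) \left(-3\right) = 9$)
$H{\left(z \right)} = 9$
$L{\left(V \right)} = \frac{\frac{1}{50} + V}{9 + V}$ ($L{\left(V \right)} = \frac{V + \frac{1}{50}}{V + 9} = \frac{\frac{1}{50} + V}{9 + V}$)
$\left(Q + L{\left(34 \right)}\right) - 810 = \left(-147 + \frac{\frac{1}{50} + 34}{9 + 34}\right) - 810 = \left(-147 + \frac{1}{43} \cdot \frac{1701}{50}\right) - 810 = \left(-147 + \frac{1701}{2150}\right) - 810 = - \frac{314349}{2150} - 810 = - \frac{2055849}{2150}$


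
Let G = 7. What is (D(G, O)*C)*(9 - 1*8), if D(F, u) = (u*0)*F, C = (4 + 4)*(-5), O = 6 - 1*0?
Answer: 0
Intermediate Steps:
O = 6 (O = 6 + 0 = 6)
C = -40 (C = 8*(-5) = -40)
D(F, u) = 0 (D(F, u) = 0*F = 0)
(D(G, O)*C)*(9 - 1*8) = (0*(-40))*(9 - 1*8) = 0*(9 - 8) = 0*1 = 0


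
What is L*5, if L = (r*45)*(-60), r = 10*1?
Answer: -135000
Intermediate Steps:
r = 10
L = -27000 (L = (10*45)*(-60) = 450*(-60) = -27000)
L*5 = -27000*5 = -135000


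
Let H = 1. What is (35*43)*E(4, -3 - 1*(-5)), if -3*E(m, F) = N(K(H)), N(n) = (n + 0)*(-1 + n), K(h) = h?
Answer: 0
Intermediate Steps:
N(n) = n*(-1 + n)
E(m, F) = 0 (E(m, F) = -(-1 + 1)/3 = -0/3 = -1/3*0 = 0)
(35*43)*E(4, -3 - 1*(-5)) = (35*43)*0 = 1505*0 = 0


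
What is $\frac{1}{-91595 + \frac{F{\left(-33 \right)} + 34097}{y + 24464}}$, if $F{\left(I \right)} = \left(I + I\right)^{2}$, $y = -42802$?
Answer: $- \frac{18338}{1679707563} \approx -1.0917 \cdot 10^{-5}$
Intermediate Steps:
$F{\left(I \right)} = 4 I^{2}$ ($F{\left(I \right)} = \left(2 I\right)^{2} = 4 I^{2}$)
$\frac{1}{-91595 + \frac{F{\left(-33 \right)} + 34097}{y + 24464}} = \frac{1}{-91595 + \frac{4 \left(-33\right)^{2} + 34097}{-42802 + 24464}} = \frac{1}{-91595 + \frac{4 \cdot 1089 + 34097}{-18338}} = \frac{1}{-91595 + \left(4356 + 34097\right) \left(- \frac{1}{18338}\right)} = \frac{1}{-91595 + 38453 \left(- \frac{1}{18338}\right)} = \frac{1}{-91595 - \frac{38453}{18338}} = \frac{1}{- \frac{1679707563}{18338}} = - \frac{18338}{1679707563}$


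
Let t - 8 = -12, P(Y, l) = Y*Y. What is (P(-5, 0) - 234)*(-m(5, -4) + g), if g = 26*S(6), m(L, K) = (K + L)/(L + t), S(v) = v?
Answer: -32395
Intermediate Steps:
P(Y, l) = Y²
t = -4 (t = 8 - 12 = -4)
m(L, K) = (K + L)/(-4 + L) (m(L, K) = (K + L)/(L - 4) = (K + L)/(-4 + L))
g = 156 (g = 26*6 = 156)
(P(-5, 0) - 234)*(-m(5, -4) + g) = ((-5)² - 234)*(-(-4 + 5)/(-4 + 5) + 156) = (25 - 234)*(-1/1 + 156) = -209*(-1 + 156) = -209*155 = -32395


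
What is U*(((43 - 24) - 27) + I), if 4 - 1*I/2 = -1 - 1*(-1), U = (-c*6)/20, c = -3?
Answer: 0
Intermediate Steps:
U = 9/10 (U = (-1*(-3)*6)/20 = (3*6)*(1/20) = 18*(1/20) = 9/10 ≈ 0.90000)
I = 8 (I = 8 - 2*(-1 - 1*(-1)) = 8 - 2*(-1 + 1) = 8 - 2*0 = 8 + 0 = 8)
U*(((43 - 24) - 27) + I) = 9*(((43 - 24) - 27) + 8)/10 = 9*((19 - 27) + 8)/10 = 9*(-8 + 8)/10 = (9/10)*0 = 0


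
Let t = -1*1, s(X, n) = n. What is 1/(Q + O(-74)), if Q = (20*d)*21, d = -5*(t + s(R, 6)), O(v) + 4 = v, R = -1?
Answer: -1/10578 ≈ -9.4536e-5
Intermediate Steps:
t = -1
O(v) = -4 + v
d = -25 (d = -5*(-1 + 6) = -5*5 = -25)
Q = -10500 (Q = (20*(-25))*21 = -500*21 = -10500)
1/(Q + O(-74)) = 1/(-10500 + (-4 - 74)) = 1/(-10500 - 78) = 1/(-10578) = -1/10578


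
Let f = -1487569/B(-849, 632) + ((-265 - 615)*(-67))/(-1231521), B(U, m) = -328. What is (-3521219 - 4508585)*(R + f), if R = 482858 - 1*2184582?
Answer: 1376229205875272224693/100984722 ≈ 1.3628e+13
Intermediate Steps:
R = -1701724 (R = 482858 - 2184582 = -1701724)
f = 1831953123569/403938888 (f = -1487569/(-328) + ((-265 - 615)*(-67))/(-1231521) = -1487569*(-1/328) - 880*(-67)*(-1/1231521) = 1487569/328 + 58960*(-1/1231521) = 1487569/328 - 58960/1231521 = 1831953123569/403938888 ≈ 4535.2)
(-3521219 - 4508585)*(R + f) = (-3521219 - 4508585)*(-1701724 + 1831953123569/403938888) = -8029804*(-685560547119343/403938888) = 1376229205875272224693/100984722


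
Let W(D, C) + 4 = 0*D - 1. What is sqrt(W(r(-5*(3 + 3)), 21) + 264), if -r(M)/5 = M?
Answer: sqrt(259) ≈ 16.093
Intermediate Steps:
r(M) = -5*M
W(D, C) = -5 (W(D, C) = -4 + (0*D - 1) = -4 + (0 - 1) = -4 - 1 = -5)
sqrt(W(r(-5*(3 + 3)), 21) + 264) = sqrt(-5 + 264) = sqrt(259)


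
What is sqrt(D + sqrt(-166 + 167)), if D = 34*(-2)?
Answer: I*sqrt(67) ≈ 8.1853*I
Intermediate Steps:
D = -68
sqrt(D + sqrt(-166 + 167)) = sqrt(-68 + sqrt(-166 + 167)) = sqrt(-68 + sqrt(1)) = sqrt(-68 + 1) = sqrt(-67) = I*sqrt(67)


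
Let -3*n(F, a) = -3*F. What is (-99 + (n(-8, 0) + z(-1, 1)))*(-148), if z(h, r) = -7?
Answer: 16872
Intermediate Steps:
n(F, a) = F (n(F, a) = -(-1)*F = F)
(-99 + (n(-8, 0) + z(-1, 1)))*(-148) = (-99 + (-8 - 7))*(-148) = (-99 - 15)*(-148) = -114*(-148) = 16872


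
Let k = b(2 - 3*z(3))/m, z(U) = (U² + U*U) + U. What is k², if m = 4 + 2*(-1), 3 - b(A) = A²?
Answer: 3455881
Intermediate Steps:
z(U) = U + 2*U² (z(U) = (U² + U²) + U = 2*U² + U = U + 2*U²)
b(A) = 3 - A²
m = 2 (m = 4 - 2 = 2)
k = -1859 (k = (3 - (2 - 3*3*(1 + 2*3))²)/2 = (3 - (2 - 3*3*(1 + 6))²)*(½) = (3 - (2 - 3*3*7)²)*(½) = (3 - (2 - 3*21)²)*(½) = (3 - (2 - 1*63)²)*(½) = (3 - (2 - 63)²)*(½) = (3 - 1*(-61)²)*(½) = (3 - 1*3721)*(½) = (3 - 3721)*(½) = -3718*½ = -1859)
k² = (-1859)² = 3455881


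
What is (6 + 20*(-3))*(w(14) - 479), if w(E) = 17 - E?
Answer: 25704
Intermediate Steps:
(6 + 20*(-3))*(w(14) - 479) = (6 + 20*(-3))*((17 - 1*14) - 479) = (6 - 60)*((17 - 14) - 479) = -54*(3 - 479) = -54*(-476) = 25704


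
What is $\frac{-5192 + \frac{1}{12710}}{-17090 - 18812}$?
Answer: $\frac{65990319}{456314420} \approx 0.14462$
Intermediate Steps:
$\frac{-5192 + \frac{1}{12710}}{-17090 - 18812} = \frac{-5192 + \frac{1}{12710}}{-35902} = \left(- \frac{65990319}{12710}\right) \left(- \frac{1}{35902}\right) = \frac{65990319}{456314420}$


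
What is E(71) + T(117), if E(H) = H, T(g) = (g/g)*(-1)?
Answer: 70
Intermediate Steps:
T(g) = -1 (T(g) = 1*(-1) = -1)
E(71) + T(117) = 71 - 1 = 70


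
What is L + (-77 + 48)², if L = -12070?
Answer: -11229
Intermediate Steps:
L + (-77 + 48)² = -12070 + (-77 + 48)² = -12070 + (-29)² = -12070 + 841 = -11229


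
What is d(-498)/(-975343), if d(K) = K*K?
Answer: -248004/975343 ≈ -0.25427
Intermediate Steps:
d(K) = K²
d(-498)/(-975343) = (-498)²/(-975343) = 248004*(-1/975343) = -248004/975343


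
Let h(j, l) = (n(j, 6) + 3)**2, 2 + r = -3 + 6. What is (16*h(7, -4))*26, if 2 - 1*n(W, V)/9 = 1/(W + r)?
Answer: 328653/2 ≈ 1.6433e+5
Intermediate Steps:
r = 1 (r = -2 + (-3 + 6) = -2 + 3 = 1)
n(W, V) = 18 - 9/(1 + W) (n(W, V) = 18 - 9/(W + 1) = 18 - 9/(1 + W))
h(j, l) = (3 + 9*(1 + 2*j)/(1 + j))**2 (h(j, l) = (9*(1 + 2*j)/(1 + j) + 3)**2 = (3 + 9*(1 + 2*j)/(1 + j))**2)
(16*h(7, -4))*26 = (16*(9*(4 + 7*7)**2/(1 + 7)**2))*26 = (16*(9*(4 + 49)**2/8**2))*26 = (16*(9*(1/64)*53**2))*26 = (16*(9*(1/64)*2809))*26 = (16*(25281/64))*26 = (25281/4)*26 = 328653/2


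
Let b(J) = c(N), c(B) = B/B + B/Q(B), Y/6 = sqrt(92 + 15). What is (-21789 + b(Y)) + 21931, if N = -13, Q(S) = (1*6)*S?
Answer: 859/6 ≈ 143.17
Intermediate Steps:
Q(S) = 6*S
Y = 6*sqrt(107) (Y = 6*sqrt(92 + 15) = 6*sqrt(107) ≈ 62.064)
c(B) = 7/6 (c(B) = B/B + B/((6*B)) = 1 + B*(1/(6*B)) = 1 + 1/6 = 7/6)
b(J) = 7/6
(-21789 + b(Y)) + 21931 = (-21789 + 7/6) + 21931 = -130727/6 + 21931 = 859/6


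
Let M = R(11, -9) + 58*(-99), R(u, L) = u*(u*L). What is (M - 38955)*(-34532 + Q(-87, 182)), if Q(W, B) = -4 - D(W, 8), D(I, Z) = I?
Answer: 1577281914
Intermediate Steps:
R(u, L) = L*u**2 (R(u, L) = u*(L*u) = L*u**2)
M = -6831 (M = -9*11**2 + 58*(-99) = -9*121 - 5742 = -1089 - 5742 = -6831)
Q(W, B) = -4 - W
(M - 38955)*(-34532 + Q(-87, 182)) = (-6831 - 38955)*(-34532 + (-4 - 1*(-87))) = -45786*(-34532 + (-4 + 87)) = -45786*(-34532 + 83) = -45786*(-34449) = 1577281914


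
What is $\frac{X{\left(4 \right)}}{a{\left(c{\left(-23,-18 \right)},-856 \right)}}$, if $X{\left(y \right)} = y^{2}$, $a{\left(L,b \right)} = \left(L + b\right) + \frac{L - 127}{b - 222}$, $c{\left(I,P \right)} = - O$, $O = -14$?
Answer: $- \frac{17248}{907563} \approx -0.019005$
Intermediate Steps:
$c{\left(I,P \right)} = 14$ ($c{\left(I,P \right)} = \left(-1\right) \left(-14\right) = 14$)
$a{\left(L,b \right)} = L + b + \frac{-127 + L}{-222 + b}$ ($a{\left(L,b \right)} = \left(L + b\right) + \frac{-127 + L}{-222 + b} = L + b + \frac{-127 + L}{-222 + b}$)
$\frac{X{\left(4 \right)}}{a{\left(c{\left(-23,-18 \right)},-856 \right)}} = \frac{4^{2}}{\frac{1}{-222 - 856} \left(-127 + \left(-856\right)^{2} - -190032 - 3094 + 14 \left(-856\right)\right)} = \frac{16}{\frac{1}{-1078} \left(-127 + 732736 + 190032 - 3094 - 11984\right)} = \frac{16}{\left(- \frac{1}{1078}\right) 907563} = \frac{16}{- \frac{907563}{1078}} = 16 \left(- \frac{1078}{907563}\right) = - \frac{17248}{907563}$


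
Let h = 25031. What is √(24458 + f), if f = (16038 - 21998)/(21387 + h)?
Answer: √13174420399078/23209 ≈ 156.39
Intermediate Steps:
f = -2980/23209 (f = (16038 - 21998)/(21387 + 25031) = -5960/46418 = -5960*1/46418 = -2980/23209 ≈ -0.12840)
√(24458 + f) = √(24458 - 2980/23209) = √(567642742/23209) = √13174420399078/23209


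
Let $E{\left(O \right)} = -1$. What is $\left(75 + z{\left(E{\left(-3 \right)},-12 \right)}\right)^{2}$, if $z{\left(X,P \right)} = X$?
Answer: $5476$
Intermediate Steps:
$\left(75 + z{\left(E{\left(-3 \right)},-12 \right)}\right)^{2} = \left(75 - 1\right)^{2} = 74^{2} = 5476$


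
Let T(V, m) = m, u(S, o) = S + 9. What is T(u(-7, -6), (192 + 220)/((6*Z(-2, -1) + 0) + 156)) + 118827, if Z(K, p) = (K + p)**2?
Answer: 12477041/105 ≈ 1.1883e+5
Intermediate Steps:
u(S, o) = 9 + S
T(u(-7, -6), (192 + 220)/((6*Z(-2, -1) + 0) + 156)) + 118827 = (192 + 220)/((6*(-2 - 1)**2 + 0) + 156) + 118827 = 412/((6*(-3)**2 + 0) + 156) + 118827 = 412/((6*9 + 0) + 156) + 118827 = 412/((54 + 0) + 156) + 118827 = 412/(54 + 156) + 118827 = 412/210 + 118827 = 412*(1/210) + 118827 = 206/105 + 118827 = 12477041/105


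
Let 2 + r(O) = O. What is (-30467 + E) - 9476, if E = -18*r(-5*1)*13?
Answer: -38305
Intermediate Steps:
r(O) = -2 + O
E = 1638 (E = -18*(-2 - 5*1)*13 = -18*(-2 - 5)*13 = -18*(-7)*13 = 126*13 = 1638)
(-30467 + E) - 9476 = (-30467 + 1638) - 9476 = -28829 - 9476 = -38305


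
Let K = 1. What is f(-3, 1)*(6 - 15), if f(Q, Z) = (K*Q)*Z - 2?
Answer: 45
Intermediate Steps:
f(Q, Z) = -2 + Q*Z (f(Q, Z) = (1*Q)*Z - 2 = Q*Z - 2 = -2 + Q*Z)
f(-3, 1)*(6 - 15) = (-2 - 3*1)*(6 - 15) = (-2 - 3)*(-9) = -5*(-9) = 45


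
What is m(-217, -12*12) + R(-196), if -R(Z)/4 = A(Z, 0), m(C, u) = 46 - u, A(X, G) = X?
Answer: 974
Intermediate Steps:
R(Z) = -4*Z
m(-217, -12*12) + R(-196) = (46 - (-12)*12) - 4*(-196) = (46 - 1*(-144)) + 784 = (46 + 144) + 784 = 190 + 784 = 974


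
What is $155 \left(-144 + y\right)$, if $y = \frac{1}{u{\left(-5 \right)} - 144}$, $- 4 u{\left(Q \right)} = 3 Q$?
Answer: $- \frac{12522140}{561} \approx -22321.0$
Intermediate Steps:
$u{\left(Q \right)} = - \frac{3 Q}{4}$
$y = - \frac{4}{561}$ ($y = \frac{1}{\left(- \frac{3}{4}\right) \left(-5\right) - 144} = \frac{1}{\frac{15}{4} - 144} = \frac{1}{- \frac{561}{4}} = - \frac{4}{561} \approx -0.0071301$)
$155 \left(-144 + y\right) = 155 \left(-144 - \frac{4}{561}\right) = 155 \left(- \frac{80788}{561}\right) = - \frac{12522140}{561}$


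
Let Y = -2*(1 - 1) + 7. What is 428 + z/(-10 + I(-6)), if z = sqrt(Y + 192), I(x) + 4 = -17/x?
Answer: 428 - 6*sqrt(199)/67 ≈ 426.74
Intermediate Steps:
I(x) = -4 - 17/x
Y = 7 (Y = -2*0 + 7 = 0 + 7 = 7)
z = sqrt(199) (z = sqrt(7 + 192) = sqrt(199) ≈ 14.107)
428 + z/(-10 + I(-6)) = 428 + sqrt(199)/(-10 + (-4 - 17/(-6))) = 428 + sqrt(199)/(-10 + (-4 - 17*(-1/6))) = 428 + sqrt(199)/(-10 + (-4 + 17/6)) = 428 + sqrt(199)/(-10 - 7/6) = 428 + sqrt(199)/(-67/6) = 428 - 6*sqrt(199)/67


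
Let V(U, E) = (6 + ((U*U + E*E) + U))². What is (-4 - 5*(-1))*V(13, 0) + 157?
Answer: 35501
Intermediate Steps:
V(U, E) = (6 + U + E² + U²)² (V(U, E) = (6 + ((U² + E²) + U))² = (6 + ((E² + U²) + U))² = (6 + (U + E² + U²))² = (6 + U + E² + U²)²)
(-4 - 5*(-1))*V(13, 0) + 157 = (-4 - 5*(-1))*(6 + 13 + 0² + 13²)² + 157 = (-4 + 5)*(6 + 13 + 0 + 169)² + 157 = 1*188² + 157 = 1*35344 + 157 = 35344 + 157 = 35501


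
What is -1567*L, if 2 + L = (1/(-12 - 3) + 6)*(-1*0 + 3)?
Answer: -123793/5 ≈ -24759.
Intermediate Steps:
L = 79/5 (L = -2 + (1/(-12 - 3) + 6)*(-1*0 + 3) = -2 + (1/(-15) + 6)*(0 + 3) = -2 + (-1/15 + 6)*3 = -2 + (89/15)*3 = -2 + 89/5 = 79/5 ≈ 15.800)
-1567*L = -1567*79/5 = -123793/5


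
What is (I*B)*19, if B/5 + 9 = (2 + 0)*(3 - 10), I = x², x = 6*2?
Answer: -314640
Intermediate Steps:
x = 12
I = 144 (I = 12² = 144)
B = -115 (B = -45 + 5*((2 + 0)*(3 - 10)) = -45 + 5*(2*(-7)) = -45 + 5*(-14) = -45 - 70 = -115)
(I*B)*19 = (144*(-115))*19 = -16560*19 = -314640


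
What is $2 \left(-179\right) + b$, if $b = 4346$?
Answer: $3988$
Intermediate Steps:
$2 \left(-179\right) + b = 2 \left(-179\right) + 4346 = -358 + 4346 = 3988$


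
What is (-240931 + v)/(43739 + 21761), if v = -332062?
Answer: -572993/65500 ≈ -8.7480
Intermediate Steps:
(-240931 + v)/(43739 + 21761) = (-240931 - 332062)/(43739 + 21761) = -572993/65500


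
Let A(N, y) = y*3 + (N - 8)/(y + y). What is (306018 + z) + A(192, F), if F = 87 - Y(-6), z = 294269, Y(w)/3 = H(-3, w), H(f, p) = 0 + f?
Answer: 14413823/24 ≈ 6.0058e+5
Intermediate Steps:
H(f, p) = f
Y(w) = -9 (Y(w) = 3*(-3) = -9)
F = 96 (F = 87 - 1*(-9) = 87 + 9 = 96)
A(N, y) = 3*y + (-8 + N)/(2*y) (A(N, y) = 3*y + (-8 + N)/((2*y)) = 3*y + (-8 + N)*(1/(2*y)) = 3*y + (-8 + N)/(2*y))
(306018 + z) + A(192, F) = (306018 + 294269) + (1/2)*(-8 + 192 + 6*96**2)/96 = 600287 + (1/2)*(1/96)*(-8 + 192 + 6*9216) = 600287 + (1/2)*(1/96)*(-8 + 192 + 55296) = 600287 + (1/2)*(1/96)*55480 = 600287 + 6935/24 = 14413823/24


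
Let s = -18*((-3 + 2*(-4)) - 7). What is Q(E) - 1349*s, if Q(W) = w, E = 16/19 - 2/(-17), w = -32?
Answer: -437108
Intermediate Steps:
E = 310/323 (E = 16*(1/19) - 2*(-1/17) = 16/19 + 2/17 = 310/323 ≈ 0.95975)
Q(W) = -32
s = 324 (s = -18*((-3 - 8) - 7) = -18*(-11 - 7) = -18*(-18) = 324)
Q(E) - 1349*s = -32 - 1349*324 = -32 - 437076 = -437108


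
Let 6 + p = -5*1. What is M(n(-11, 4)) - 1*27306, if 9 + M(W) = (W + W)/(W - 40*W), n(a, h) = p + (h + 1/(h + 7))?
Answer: -1065287/39 ≈ -27315.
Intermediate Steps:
p = -11 (p = -6 - 5*1 = -6 - 5 = -11)
n(a, h) = -11 + h + 1/(7 + h) (n(a, h) = -11 + (h + 1/(h + 7)) = -11 + (h + 1/(7 + h)) = -11 + h + 1/(7 + h))
M(W) = -353/39 (M(W) = -9 + (W + W)/(W - 40*W) = -9 + (2*W)/((-39*W)) = -9 + (2*W)*(-1/(39*W)) = -9 - 2/39 = -353/39)
M(n(-11, 4)) - 1*27306 = -353/39 - 1*27306 = -353/39 - 27306 = -1065287/39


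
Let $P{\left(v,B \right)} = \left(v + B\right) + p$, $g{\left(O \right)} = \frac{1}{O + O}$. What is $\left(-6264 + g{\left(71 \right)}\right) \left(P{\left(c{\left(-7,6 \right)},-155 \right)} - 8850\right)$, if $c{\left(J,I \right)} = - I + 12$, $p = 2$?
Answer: $\frac{8002714539}{142} \approx 5.6357 \cdot 10^{7}$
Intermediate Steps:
$g{\left(O \right)} = \frac{1}{2 O}$
$c{\left(J,I \right)} = 12 - I$
$P{\left(v,B \right)} = 2 + B + v$ ($P{\left(v,B \right)} = \left(v + B\right) + 2 = \left(B + v\right) + 2 = 2 + B + v$)
$\left(-6264 + g{\left(71 \right)}\right) \left(P{\left(c{\left(-7,6 \right)},-155 \right)} - 8850\right) = \left(-6264 + \frac{1}{2 \cdot 71}\right) \left(\left(2 - 155 + \left(12 - 6\right)\right) - 8850\right) = \left(-6264 + \frac{1}{2} \cdot \frac{1}{71}\right) \left(\left(2 - 155 + \left(12 - 6\right)\right) - 8850\right) = \left(-6264 + \frac{1}{142}\right) \left(\left(2 - 155 + 6\right) - 8850\right) = - \frac{889487 \left(-147 - 8850\right)}{142} = \left(- \frac{889487}{142}\right) \left(-8997\right) = \frac{8002714539}{142}$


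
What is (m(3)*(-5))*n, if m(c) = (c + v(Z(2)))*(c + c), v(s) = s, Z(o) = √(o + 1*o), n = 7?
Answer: -1050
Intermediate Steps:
Z(o) = √2*√o (Z(o) = √(o + o) = √(2*o) = √2*√o)
m(c) = 2*c*(2 + c) (m(c) = (c + √2*√2)*(c + c) = (c + 2)*(2*c) = (2 + c)*(2*c) = 2*c*(2 + c))
(m(3)*(-5))*n = ((2*3*(2 + 3))*(-5))*7 = ((2*3*5)*(-5))*7 = (30*(-5))*7 = -150*7 = -1050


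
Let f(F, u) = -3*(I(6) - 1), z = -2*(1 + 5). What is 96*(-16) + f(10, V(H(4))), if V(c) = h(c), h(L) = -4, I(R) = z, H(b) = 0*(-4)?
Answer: -1497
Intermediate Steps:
H(b) = 0
z = -12 (z = -2*6 = -12)
I(R) = -12
V(c) = -4
f(F, u) = 39 (f(F, u) = -3*(-12 - 1) = -3*(-13) = 39)
96*(-16) + f(10, V(H(4))) = 96*(-16) + 39 = -1536 + 39 = -1497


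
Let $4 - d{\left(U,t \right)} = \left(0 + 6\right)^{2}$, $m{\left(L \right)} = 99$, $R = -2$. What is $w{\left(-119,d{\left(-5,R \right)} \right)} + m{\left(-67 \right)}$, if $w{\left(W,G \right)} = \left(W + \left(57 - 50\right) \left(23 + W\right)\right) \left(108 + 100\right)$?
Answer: $-164429$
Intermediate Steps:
$d{\left(U,t \right)} = -32$ ($d{\left(U,t \right)} = 4 - \left(0 + 6\right)^{2} = 4 - 6^{2} = 4 - 36 = -32$)
$w{\left(W,G \right)} = 33488 + 1664 W$ ($w{\left(W,G \right)} = \left(W + 7 \left(23 + W\right)\right) 208 = \left(W + \left(161 + 7 W\right)\right) 208 = \left(161 + 8 W\right) 208 = 33488 + 1664 W$)
$w{\left(-119,d{\left(-5,R \right)} \right)} + m{\left(-67 \right)} = \left(33488 + 1664 \left(-119\right)\right) + 99 = \left(33488 - 198016\right) + 99 = -164528 + 99 = -164429$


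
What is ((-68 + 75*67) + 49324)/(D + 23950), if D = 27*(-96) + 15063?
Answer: 54281/36421 ≈ 1.4904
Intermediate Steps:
D = 12471 (D = -2592 + 15063 = 12471)
((-68 + 75*67) + 49324)/(D + 23950) = ((-68 + 75*67) + 49324)/(12471 + 23950) = ((-68 + 5025) + 49324)/36421 = (4957 + 49324)*(1/36421) = 54281*(1/36421) = 54281/36421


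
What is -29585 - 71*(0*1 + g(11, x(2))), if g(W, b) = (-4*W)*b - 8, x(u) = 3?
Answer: -19645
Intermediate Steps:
g(W, b) = -8 - 4*W*b (g(W, b) = -4*W*b - 8 = -8 - 4*W*b)
-29585 - 71*(0*1 + g(11, x(2))) = -29585 - 71*(0*1 + (-8 - 4*11*3)) = -29585 - 71*(0 + (-8 - 132)) = -29585 - 71*(0 - 140) = -29585 - 71*(-140) = -29585 + 9940 = -19645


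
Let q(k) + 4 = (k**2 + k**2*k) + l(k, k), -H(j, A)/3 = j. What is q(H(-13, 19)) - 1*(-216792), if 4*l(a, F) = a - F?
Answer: 277628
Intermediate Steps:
l(a, F) = -F/4 + a/4 (l(a, F) = (a - F)/4 = -F/4 + a/4)
H(j, A) = -3*j
q(k) = -4 + k**2 + k**3 (q(k) = -4 + ((k**2 + k**2*k) + (-k/4 + k/4)) = -4 + ((k**2 + k**3) + 0) = -4 + (k**2 + k**3) = -4 + k**2 + k**3)
q(H(-13, 19)) - 1*(-216792) = (-4 + (-3*(-13))**2 + (-3*(-13))**3) - 1*(-216792) = (-4 + 39**2 + 39**3) + 216792 = (-4 + 1521 + 59319) + 216792 = 60836 + 216792 = 277628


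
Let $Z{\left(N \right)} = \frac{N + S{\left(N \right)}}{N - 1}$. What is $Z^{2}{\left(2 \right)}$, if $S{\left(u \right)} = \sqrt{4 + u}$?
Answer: $\left(2 + \sqrt{6}\right)^{2} \approx 19.798$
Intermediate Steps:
$Z{\left(N \right)} = \frac{N + \sqrt{4 + N}}{-1 + N}$ ($Z{\left(N \right)} = \frac{N + \sqrt{4 + N}}{N - 1} = \frac{N + \sqrt{4 + N}}{-1 + N}$)
$Z^{2}{\left(2 \right)} = \left(\frac{2 + \sqrt{4 + 2}}{-1 + 2}\right)^{2} = \left(\frac{2 + \sqrt{6}}{1}\right)^{2} = \left(1 \left(2 + \sqrt{6}\right)\right)^{2} = \left(2 + \sqrt{6}\right)^{2}$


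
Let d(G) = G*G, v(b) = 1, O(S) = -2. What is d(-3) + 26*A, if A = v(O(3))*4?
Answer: 113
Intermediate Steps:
d(G) = G²
A = 4 (A = 1*4 = 4)
d(-3) + 26*A = (-3)² + 26*4 = 9 + 104 = 113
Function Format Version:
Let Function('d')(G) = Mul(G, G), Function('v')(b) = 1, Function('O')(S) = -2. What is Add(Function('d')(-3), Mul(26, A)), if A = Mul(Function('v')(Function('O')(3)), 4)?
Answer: 113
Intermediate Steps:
Function('d')(G) = Pow(G, 2)
A = 4 (A = Mul(1, 4) = 4)
Add(Function('d')(-3), Mul(26, A)) = Add(Pow(-3, 2), Mul(26, 4)) = Add(9, 104) = 113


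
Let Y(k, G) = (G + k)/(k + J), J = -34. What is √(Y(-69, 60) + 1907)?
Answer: √20232290/103 ≈ 43.670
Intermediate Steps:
Y(k, G) = (G + k)/(-34 + k) (Y(k, G) = (G + k)/(k - 34) = (G + k)/(-34 + k))
√(Y(-69, 60) + 1907) = √((60 - 69)/(-34 - 69) + 1907) = √(-9/(-103) + 1907) = √(-1/103*(-9) + 1907) = √(9/103 + 1907) = √(196430/103) = √20232290/103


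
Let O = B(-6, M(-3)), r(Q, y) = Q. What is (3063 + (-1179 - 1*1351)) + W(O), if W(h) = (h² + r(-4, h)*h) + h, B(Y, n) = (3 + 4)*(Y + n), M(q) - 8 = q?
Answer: 603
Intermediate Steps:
M(q) = 8 + q
B(Y, n) = 7*Y + 7*n (B(Y, n) = 7*(Y + n) = 7*Y + 7*n)
O = -7 (O = 7*(-6) + 7*(8 - 3) = -42 + 7*5 = -42 + 35 = -7)
W(h) = h² - 3*h (W(h) = (h² - 4*h) + h = h² - 3*h)
(3063 + (-1179 - 1*1351)) + W(O) = (3063 + (-1179 - 1*1351)) - 7*(-3 - 7) = (3063 + (-1179 - 1351)) - 7*(-10) = (3063 - 2530) + 70 = 533 + 70 = 603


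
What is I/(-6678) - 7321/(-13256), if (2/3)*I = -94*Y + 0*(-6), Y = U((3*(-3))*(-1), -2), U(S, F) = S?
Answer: 3650639/4917976 ≈ 0.74230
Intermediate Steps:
Y = 9 (Y = (3*(-3))*(-1) = -9*(-1) = 9)
I = -1269 (I = 3*(-94*9 + 0*(-6))/2 = 3*(-846 + 0)/2 = (3/2)*(-846) = -1269)
I/(-6678) - 7321/(-13256) = -1269/(-6678) - 7321/(-13256) = -1269*(-1/6678) - 7321*(-1/13256) = 141/742 + 7321/13256 = 3650639/4917976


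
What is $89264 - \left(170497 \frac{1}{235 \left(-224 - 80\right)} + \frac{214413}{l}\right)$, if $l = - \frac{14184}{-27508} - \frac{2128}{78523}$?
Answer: $- \frac{3294612011764516353}{9423232547440} \approx -3.4963 \cdot 10^{5}$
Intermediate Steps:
$l = \frac{263808302}{540002671}$ ($l = \left(-14184\right) \left(- \frac{1}{27508}\right) - \frac{2128}{78523} = \frac{3546}{6877} - \frac{2128}{78523} = \frac{263808302}{540002671} \approx 0.48853$)
$89264 - \left(170497 \frac{1}{235 \left(-224 - 80\right)} + \frac{214413}{l}\right) = 89264 - \left(\frac{115783592697123}{263808302} + 170497 \frac{1}{235 \left(-224 - 80\right)}\right) = 89264 - \left(\frac{115783592697123}{263808302} + \frac{170497}{235 \left(-304\right)}\right) = 89264 - \left(\frac{115783592697123}{263808302} + \frac{170497}{-71440}\right) = 89264 - \frac{4135767441879200513}{9423232547440} = - \frac{3294612011764516353}{9423232547440}$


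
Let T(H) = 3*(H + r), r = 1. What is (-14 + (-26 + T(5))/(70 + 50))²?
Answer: 44521/225 ≈ 197.87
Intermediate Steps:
T(H) = 3 + 3*H (T(H) = 3*(H + 1) = 3*(1 + H) = 3 + 3*H)
(-14 + (-26 + T(5))/(70 + 50))² = (-14 + (-26 + (3 + 3*5))/(70 + 50))² = (-14 + (-26 + (3 + 15))/120)² = (-14 + (-26 + 18)*(1/120))² = (-14 - 8*1/120)² = (-14 - 1/15)² = (-211/15)² = 44521/225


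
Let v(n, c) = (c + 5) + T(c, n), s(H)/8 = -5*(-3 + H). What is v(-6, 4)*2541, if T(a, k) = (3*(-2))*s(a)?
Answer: 632709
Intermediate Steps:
s(H) = 120 - 40*H (s(H) = 8*(-5*(-3 + H)) = 8*(15 - 5*H) = 120 - 40*H)
T(a, k) = -720 + 240*a (T(a, k) = (3*(-2))*(120 - 40*a) = -6*(120 - 40*a) = -720 + 240*a)
v(n, c) = -715 + 241*c (v(n, c) = (c + 5) + (-720 + 240*c) = (5 + c) + (-720 + 240*c) = -715 + 241*c)
v(-6, 4)*2541 = (-715 + 241*4)*2541 = (-715 + 964)*2541 = 249*2541 = 632709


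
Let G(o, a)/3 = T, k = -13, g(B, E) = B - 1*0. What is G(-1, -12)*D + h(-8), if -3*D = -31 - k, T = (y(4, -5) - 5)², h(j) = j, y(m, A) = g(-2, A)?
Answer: 874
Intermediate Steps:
g(B, E) = B (g(B, E) = B + 0 = B)
y(m, A) = -2
T = 49 (T = (-2 - 5)² = (-7)² = 49)
G(o, a) = 147 (G(o, a) = 3*49 = 147)
D = 6 (D = -(-31 - 1*(-13))/3 = -(-31 + 13)/3 = -⅓*(-18) = 6)
G(-1, -12)*D + h(-8) = 147*6 - 8 = 882 - 8 = 874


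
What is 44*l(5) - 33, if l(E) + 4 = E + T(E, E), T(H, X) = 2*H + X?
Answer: 671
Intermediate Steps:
T(H, X) = X + 2*H
l(E) = -4 + 4*E (l(E) = -4 + (E + (E + 2*E)) = -4 + (E + 3*E) = -4 + 4*E)
44*l(5) - 33 = 44*(-4 + 4*5) - 33 = 44*(-4 + 20) - 33 = 44*16 - 33 = 704 - 33 = 671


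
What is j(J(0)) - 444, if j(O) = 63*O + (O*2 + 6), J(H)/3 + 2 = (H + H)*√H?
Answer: -828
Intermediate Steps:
J(H) = -6 + 6*H^(3/2) (J(H) = -6 + 3*((H + H)*√H) = -6 + 3*((2*H)*√H) = -6 + 3*(2*H^(3/2)) = -6 + 6*H^(3/2))
j(O) = 6 + 65*O (j(O) = 63*O + (2*O + 6) = 63*O + (6 + 2*O) = 6 + 65*O)
j(J(0)) - 444 = (6 + 65*(-6 + 6*0^(3/2))) - 444 = (6 + 65*(-6 + 6*0)) - 444 = (6 + 65*(-6 + 0)) - 444 = (6 + 65*(-6)) - 444 = (6 - 390) - 444 = -384 - 444 = -828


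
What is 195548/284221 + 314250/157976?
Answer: 451911053/168797356 ≈ 2.6772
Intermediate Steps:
195548/284221 + 314250/157976 = 195548*(1/284221) + 314250*(1/157976) = 10292/14959 + 157125/78988 = 451911053/168797356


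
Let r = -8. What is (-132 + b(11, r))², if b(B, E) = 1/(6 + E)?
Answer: 70225/4 ≈ 17556.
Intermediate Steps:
(-132 + b(11, r))² = (-132 + 1/(6 - 8))² = (-132 + 1/(-2))² = (-132 - ½)² = (-265/2)² = 70225/4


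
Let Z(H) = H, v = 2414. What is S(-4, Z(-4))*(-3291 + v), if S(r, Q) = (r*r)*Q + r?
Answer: 59636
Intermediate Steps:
S(r, Q) = r + Q*r² (S(r, Q) = r²*Q + r = Q*r² + r = r + Q*r²)
S(-4, Z(-4))*(-3291 + v) = (-4*(1 - 4*(-4)))*(-3291 + 2414) = -4*(1 + 16)*(-877) = -4*17*(-877) = -68*(-877) = 59636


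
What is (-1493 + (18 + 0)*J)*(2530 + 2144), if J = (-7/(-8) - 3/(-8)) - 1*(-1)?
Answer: -6788985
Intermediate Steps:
J = 9/4 (J = (-7*(-⅛) - 3*(-⅛)) + 1 = (7/8 + 3/8) + 1 = 5/4 + 1 = 9/4 ≈ 2.2500)
(-1493 + (18 + 0)*J)*(2530 + 2144) = (-1493 + (18 + 0)*(9/4))*(2530 + 2144) = (-1493 + 18*(9/4))*4674 = (-1493 + 81/2)*4674 = -2905/2*4674 = -6788985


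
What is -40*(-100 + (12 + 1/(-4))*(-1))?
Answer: 4470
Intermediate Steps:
-40*(-100 + (12 + 1/(-4))*(-1)) = -40*(-100 + (12 - ¼)*(-1)) = -40*(-100 + (47/4)*(-1)) = -40*(-100 - 47/4) = -40*(-447/4) = 4470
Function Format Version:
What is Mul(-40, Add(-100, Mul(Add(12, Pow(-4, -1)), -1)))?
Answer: 4470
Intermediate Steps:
Mul(-40, Add(-100, Mul(Add(12, Pow(-4, -1)), -1))) = Mul(-40, Add(-100, Mul(Add(12, Rational(-1, 4)), -1))) = Mul(-40, Add(-100, Mul(Rational(47, 4), -1))) = Mul(-40, Add(-100, Rational(-47, 4))) = Mul(-40, Rational(-447, 4)) = 4470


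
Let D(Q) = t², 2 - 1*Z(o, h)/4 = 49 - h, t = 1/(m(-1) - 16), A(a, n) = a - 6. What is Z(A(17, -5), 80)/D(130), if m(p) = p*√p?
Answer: 33660 + 4224*I ≈ 33660.0 + 4224.0*I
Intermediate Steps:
m(p) = p^(3/2)
A(a, n) = -6 + a
t = (-16 + I)/257 (t = 1/((-1)^(3/2) - 16) = 1/(-I - 16) = 1/(-16 - I) = (-16 + I)/257 ≈ -0.062257 + 0.0038911*I)
Z(o, h) = -188 + 4*h (Z(o, h) = 8 - 4*(49 - h) = 8 + (-196 + 4*h) = -188 + 4*h)
D(Q) = (-16/257 + I/257)²
Z(A(17, -5), 80)/D(130) = (-188 + 4*80)/((16 + I)⁻²) = (-188 + 320)*(16 + I)² = 132*(16 + I)²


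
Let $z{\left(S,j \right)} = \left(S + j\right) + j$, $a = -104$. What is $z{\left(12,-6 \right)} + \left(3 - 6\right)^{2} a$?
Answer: $-936$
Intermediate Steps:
$z{\left(S,j \right)} = S + 2 j$
$z{\left(12,-6 \right)} + \left(3 - 6\right)^{2} a = \left(12 + 2 \left(-6\right)\right) + \left(3 - 6\right)^{2} \left(-104\right) = \left(12 - 12\right) + \left(-3\right)^{2} \left(-104\right) = 0 + 9 \left(-104\right) = 0 - 936 = -936$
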